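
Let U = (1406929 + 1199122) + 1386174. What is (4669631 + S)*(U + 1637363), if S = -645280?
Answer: 22655438097388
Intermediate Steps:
U = 3992225 (U = 2606051 + 1386174 = 3992225)
(4669631 + S)*(U + 1637363) = (4669631 - 645280)*(3992225 + 1637363) = 4024351*5629588 = 22655438097388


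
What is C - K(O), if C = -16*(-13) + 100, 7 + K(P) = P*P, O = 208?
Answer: -42949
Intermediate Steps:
K(P) = -7 + P**2 (K(P) = -7 + P*P = -7 + P**2)
C = 308 (C = 208 + 100 = 308)
C - K(O) = 308 - (-7 + 208**2) = 308 - (-7 + 43264) = 308 - 1*43257 = 308 - 43257 = -42949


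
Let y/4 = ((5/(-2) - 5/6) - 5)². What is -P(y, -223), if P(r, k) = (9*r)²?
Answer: -6250000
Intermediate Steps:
y = 2500/9 (y = 4*((5/(-2) - 5/6) - 5)² = 4*((5*(-½) - 5*⅙) - 5)² = 4*((-5/2 - ⅚) - 5)² = 4*(-10/3 - 5)² = 4*(-25/3)² = 4*(625/9) = 2500/9 ≈ 277.78)
P(r, k) = 81*r²
-P(y, -223) = -81*(2500/9)² = -81*6250000/81 = -1*6250000 = -6250000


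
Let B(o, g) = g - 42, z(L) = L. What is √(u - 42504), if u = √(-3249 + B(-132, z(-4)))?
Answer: √(-42504 + I*√3295) ≈ 0.139 + 206.17*I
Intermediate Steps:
B(o, g) = -42 + g
u = I*√3295 (u = √(-3249 + (-42 - 4)) = √(-3249 - 46) = √(-3295) = I*√3295 ≈ 57.402*I)
√(u - 42504) = √(I*√3295 - 42504) = √(-42504 + I*√3295)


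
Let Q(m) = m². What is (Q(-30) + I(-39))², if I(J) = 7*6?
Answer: 887364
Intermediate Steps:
I(J) = 42
(Q(-30) + I(-39))² = ((-30)² + 42)² = (900 + 42)² = 942² = 887364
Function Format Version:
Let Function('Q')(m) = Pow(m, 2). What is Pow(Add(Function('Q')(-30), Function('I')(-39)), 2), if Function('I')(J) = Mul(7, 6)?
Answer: 887364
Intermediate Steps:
Function('I')(J) = 42
Pow(Add(Function('Q')(-30), Function('I')(-39)), 2) = Pow(Add(Pow(-30, 2), 42), 2) = Pow(Add(900, 42), 2) = Pow(942, 2) = 887364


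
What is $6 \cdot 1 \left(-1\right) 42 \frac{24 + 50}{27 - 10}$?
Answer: $- \frac{18648}{17} \approx -1096.9$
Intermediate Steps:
$6 \cdot 1 \left(-1\right) 42 \frac{24 + 50}{27 - 10} = 6 \left(-1\right) 42 \cdot \frac{74}{17} = \left(-6\right) 42 \cdot 74 \cdot \frac{1}{17} = \left(-252\right) \frac{74}{17} = - \frac{18648}{17}$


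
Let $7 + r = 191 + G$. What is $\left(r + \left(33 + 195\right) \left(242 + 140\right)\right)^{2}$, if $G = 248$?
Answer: $7661150784$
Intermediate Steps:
$r = 432$ ($r = -7 + \left(191 + 248\right) = -7 + 439 = 432$)
$\left(r + \left(33 + 195\right) \left(242 + 140\right)\right)^{2} = \left(432 + \left(33 + 195\right) \left(242 + 140\right)\right)^{2} = \left(432 + 228 \cdot 382\right)^{2} = \left(432 + 87096\right)^{2} = 87528^{2} = 7661150784$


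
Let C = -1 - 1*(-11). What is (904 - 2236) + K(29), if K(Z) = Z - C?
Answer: -1313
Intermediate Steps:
C = 10 (C = -1 + 11 = 10)
K(Z) = -10 + Z (K(Z) = Z - 1*10 = Z - 10 = -10 + Z)
(904 - 2236) + K(29) = (904 - 2236) + (-10 + 29) = -1332 + 19 = -1313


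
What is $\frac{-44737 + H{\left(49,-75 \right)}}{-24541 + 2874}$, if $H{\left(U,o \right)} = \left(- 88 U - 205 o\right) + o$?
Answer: $\frac{33749}{21667} \approx 1.5576$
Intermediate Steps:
$H{\left(U,o \right)} = - 204 o - 88 U$ ($H{\left(U,o \right)} = \left(- 205 o - 88 U\right) + o = - 204 o - 88 U$)
$\frac{-44737 + H{\left(49,-75 \right)}}{-24541 + 2874} = \frac{-44737 - -10988}{-24541 + 2874} = \frac{-44737 + \left(15300 - 4312\right)}{-21667} = \left(-44737 + 10988\right) \left(- \frac{1}{21667}\right) = \left(-33749\right) \left(- \frac{1}{21667}\right) = \frac{33749}{21667}$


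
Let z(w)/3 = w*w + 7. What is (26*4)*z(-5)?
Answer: 9984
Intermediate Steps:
z(w) = 21 + 3*w² (z(w) = 3*(w*w + 7) = 3*(w² + 7) = 3*(7 + w²) = 21 + 3*w²)
(26*4)*z(-5) = (26*4)*(21 + 3*(-5)²) = 104*(21 + 3*25) = 104*(21 + 75) = 104*96 = 9984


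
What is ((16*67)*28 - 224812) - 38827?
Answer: -233623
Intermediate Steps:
((16*67)*28 - 224812) - 38827 = (1072*28 - 224812) - 38827 = (30016 - 224812) - 38827 = -194796 - 38827 = -233623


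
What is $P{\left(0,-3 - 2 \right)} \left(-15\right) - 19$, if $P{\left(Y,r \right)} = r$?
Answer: $56$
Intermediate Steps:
$P{\left(0,-3 - 2 \right)} \left(-15\right) - 19 = \left(-3 - 2\right) \left(-15\right) - 19 = \left(-5\right) \left(-15\right) - 19 = 75 - 19 = 56$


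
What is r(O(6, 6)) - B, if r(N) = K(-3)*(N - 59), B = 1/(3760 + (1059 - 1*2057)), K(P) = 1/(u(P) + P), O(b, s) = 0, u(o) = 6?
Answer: -162961/8286 ≈ -19.667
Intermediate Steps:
K(P) = 1/(6 + P)
B = 1/2762 (B = 1/(3760 + (1059 - 2057)) = 1/(3760 - 998) = 1/2762 ≈ 0.00036206)
r(N) = -59/3 + N/3 (r(N) = (N - 59)/(6 - 3) = (-59 + N)/3 = -59/3 + N/3)
r(O(6, 6)) - B = (-59/3 + (⅓)*0) - 1*1/2762 = (-59/3 + 0) - 1/2762 = -59/3 - 1/2762 = -162961/8286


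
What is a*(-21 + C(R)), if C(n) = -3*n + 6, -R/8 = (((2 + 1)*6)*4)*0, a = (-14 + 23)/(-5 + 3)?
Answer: 135/2 ≈ 67.500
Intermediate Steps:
a = -9/2 (a = 9/(-2) = 9*(-1/2) = -9/2 ≈ -4.5000)
R = 0 (R = -8*((2 + 1)*6)*4*0 = -8*(3*6)*4*0 = -8*18*4*0 = -576*0 = -8*0 = 0)
C(n) = 6 - 3*n
a*(-21 + C(R)) = -9*(-21 + (6 - 3*0))/2 = -9*(-21 + (6 + 0))/2 = -9*(-21 + 6)/2 = -9/2*(-15) = 135/2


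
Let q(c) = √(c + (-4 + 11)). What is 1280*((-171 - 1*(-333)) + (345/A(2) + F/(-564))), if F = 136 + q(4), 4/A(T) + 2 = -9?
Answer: -142036160/141 - 320*√11/141 ≈ -1.0074e+6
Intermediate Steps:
A(T) = -4/11 (A(T) = 4/(-2 - 9) = 4/(-11) = 4*(-1/11) = -4/11)
q(c) = √(7 + c) (q(c) = √(c + 7) = √(7 + c))
F = 136 + √11 (F = 136 + √(7 + 4) = 136 + √11 ≈ 139.32)
1280*((-171 - 1*(-333)) + (345/A(2) + F/(-564))) = 1280*((-171 - 1*(-333)) + (345/(-4/11) + (136 + √11)/(-564))) = 1280*((-171 + 333) + (345*(-11/4) + (136 + √11)*(-1/564))) = 1280*(162 + (-3795/4 + (-34/141 - √11/564))) = 1280*(162 + (-535231/564 - √11/564)) = 1280*(-443863/564 - √11/564) = -142036160/141 - 320*√11/141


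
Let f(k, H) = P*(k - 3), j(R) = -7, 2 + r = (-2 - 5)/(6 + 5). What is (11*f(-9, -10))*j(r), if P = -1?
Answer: -924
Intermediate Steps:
r = -29/11 (r = -2 + (-2 - 5)/(6 + 5) = -2 - 7/11 = -29/11 ≈ -2.6364)
f(k, H) = 3 - k (f(k, H) = -(k - 3) = -(-3 + k) = 3 - k)
(11*f(-9, -10))*j(r) = (11*(3 - 1*(-9)))*(-7) = (11*(3 + 9))*(-7) = (11*12)*(-7) = 132*(-7) = -924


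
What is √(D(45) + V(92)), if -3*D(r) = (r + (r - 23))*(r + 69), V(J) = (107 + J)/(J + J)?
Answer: I*√21540190/92 ≈ 50.447*I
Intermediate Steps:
V(J) = (107 + J)/(2*J) (V(J) = (107 + J)/((2*J)) = (107 + J)*(1/(2*J)) = (107 + J)/(2*J))
D(r) = -(-23 + 2*r)*(69 + r)/3 (D(r) = -(r + (r - 23))*(r + 69)/3 = -(r + (-23 + r))*(69 + r)/3 = -(-23 + 2*r)*(69 + r)/3)
√(D(45) + V(92)) = √((529 - 115/3*45 - ⅔*45²) + (½)*(107 + 92)/92) = √((529 - 1725 - ⅔*2025) + (½)*(1/92)*199) = √((529 - 1725 - 1350) + 199/184) = √(-2546 + 199/184) = √(-468265/184) = I*√21540190/92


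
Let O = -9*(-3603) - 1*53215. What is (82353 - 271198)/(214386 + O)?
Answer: -188845/193598 ≈ -0.97545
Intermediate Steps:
O = -20788 (O = 32427 - 53215 = -20788)
(82353 - 271198)/(214386 + O) = (82353 - 271198)/(214386 - 20788) = -188845/193598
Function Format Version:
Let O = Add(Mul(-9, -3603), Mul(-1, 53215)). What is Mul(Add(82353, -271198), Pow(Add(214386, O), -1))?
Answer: Rational(-188845, 193598) ≈ -0.97545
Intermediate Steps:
O = -20788 (O = Add(32427, -53215) = -20788)
Mul(Add(82353, -271198), Pow(Add(214386, O), -1)) = Mul(Add(82353, -271198), Pow(Add(214386, -20788), -1)) = Mul(-188845, Pow(193598, -1)) = Mul(-188845, Rational(1, 193598)) = Rational(-188845, 193598)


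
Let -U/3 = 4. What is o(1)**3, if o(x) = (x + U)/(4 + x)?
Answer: -1331/125 ≈ -10.648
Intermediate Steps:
U = -12 (U = -3*4 = -12)
o(x) = (-12 + x)/(4 + x) (o(x) = (x - 12)/(4 + x) = (-12 + x)/(4 + x))
o(1)**3 = ((-12 + 1)/(4 + 1))**3 = (-11/5)**3 = -1331/125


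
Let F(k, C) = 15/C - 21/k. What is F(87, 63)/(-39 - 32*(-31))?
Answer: -2/580377 ≈ -3.4460e-6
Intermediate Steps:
F(k, C) = -21/k + 15/C
F(87, 63)/(-39 - 32*(-31)) = (-21/87 + 15/63)/(-39 - 32*(-31)) = (-21*1/87 + 15*(1/63))/(-39 + 992) = (-7/29 + 5/21)/953 = -2/609*1/953 = -2/580377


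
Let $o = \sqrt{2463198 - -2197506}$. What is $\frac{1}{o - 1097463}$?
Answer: $- \frac{365821}{401473458555} - \frac{4 \sqrt{32366}}{401473458555} \approx -9.1299 \cdot 10^{-7}$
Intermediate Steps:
$o = 12 \sqrt{32366}$ ($o = \sqrt{2463198 + 2197506} = \sqrt{4660704} = 12 \sqrt{32366} \approx 2158.9$)
$\frac{1}{o - 1097463} = \frac{1}{12 \sqrt{32366} - 1097463} = \frac{1}{-1097463 + 12 \sqrt{32366}}$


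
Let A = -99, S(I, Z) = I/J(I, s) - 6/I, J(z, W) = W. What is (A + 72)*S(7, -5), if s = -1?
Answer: 1485/7 ≈ 212.14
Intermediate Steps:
S(I, Z) = -I - 6/I (S(I, Z) = I/(-1) - 6/I = I*(-1) - 6/I = -I - 6/I)
(A + 72)*S(7, -5) = (-99 + 72)*(-1*7 - 6/7) = -27*(-7 - 6*⅐) = -27*(-7 - 6/7) = -27*(-55/7) = 1485/7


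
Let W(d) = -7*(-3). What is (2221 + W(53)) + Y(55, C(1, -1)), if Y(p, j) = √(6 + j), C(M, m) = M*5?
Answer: 2242 + √11 ≈ 2245.3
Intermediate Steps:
C(M, m) = 5*M
W(d) = 21
(2221 + W(53)) + Y(55, C(1, -1)) = (2221 + 21) + √(6 + 5*1) = 2242 + √(6 + 5) = 2242 + √11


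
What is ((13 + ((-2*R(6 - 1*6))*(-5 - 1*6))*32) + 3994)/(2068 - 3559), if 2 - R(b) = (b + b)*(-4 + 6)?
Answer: -1805/497 ≈ -3.6318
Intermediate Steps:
R(b) = 2 - 4*b (R(b) = 2 - (b + b)*(-4 + 6) = 2 - 2*b*2 = 2 - 4*b)
((13 + ((-2*R(6 - 1*6))*(-5 - 1*6))*32) + 3994)/(2068 - 3559) = ((13 + ((-2*(2 - 4*(6 - 1*6)))*(-5 - 1*6))*32) + 3994)/(2068 - 3559) = ((13 + ((-2*(2 - 4*(6 - 6)))*(-5 - 6))*32) + 3994)/(-1491) = ((13 + (-2*(2 - 4*0)*(-11))*32) + 3994)*(-1/1491) = ((13 + (-2*(2 + 0)*(-11))*32) + 3994)*(-1/1491) = ((13 + (-2*2*(-11))*32) + 3994)*(-1/1491) = ((13 - 4*(-11)*32) + 3994)*(-1/1491) = ((13 + 44*32) + 3994)*(-1/1491) = ((13 + 1408) + 3994)*(-1/1491) = (1421 + 3994)*(-1/1491) = 5415*(-1/1491) = -1805/497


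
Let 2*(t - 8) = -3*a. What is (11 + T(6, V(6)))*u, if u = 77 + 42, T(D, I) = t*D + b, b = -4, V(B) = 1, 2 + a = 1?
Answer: 7616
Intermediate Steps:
a = -1 (a = -2 + 1 = -1)
t = 19/2 (t = 8 + (-3*(-1))/2 = 8 + (½)*3 = 8 + 3/2 = 19/2 ≈ 9.5000)
T(D, I) = -4 + 19*D/2 (T(D, I) = 19*D/2 - 4 = -4 + 19*D/2)
u = 119
(11 + T(6, V(6)))*u = (11 + (-4 + (19/2)*6))*119 = (11 + (-4 + 57))*119 = (11 + 53)*119 = 64*119 = 7616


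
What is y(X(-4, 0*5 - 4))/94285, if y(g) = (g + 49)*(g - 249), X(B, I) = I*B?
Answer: -3029/18857 ≈ -0.16063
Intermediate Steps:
X(B, I) = B*I
y(g) = (-249 + g)*(49 + g) (y(g) = (49 + g)*(-249 + g) = (-249 + g)*(49 + g))
y(X(-4, 0*5 - 4))/94285 = (-12201 + (-4*(0*5 - 4))**2 - (-800)*(0*5 - 4))/94285 = (-12201 + (-4*(0 - 4))**2 - (-800)*(0 - 4))*(1/94285) = (-12201 + (-4*(-4))**2 - (-800)*(-4))*(1/94285) = (-12201 + 16**2 - 200*16)*(1/94285) = (-12201 + 256 - 3200)*(1/94285) = -15145*1/94285 = -3029/18857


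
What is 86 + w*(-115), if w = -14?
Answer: 1696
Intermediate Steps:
86 + w*(-115) = 86 - 14*(-115) = 86 + 1610 = 1696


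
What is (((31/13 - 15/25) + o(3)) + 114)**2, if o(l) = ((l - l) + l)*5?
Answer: 72267001/4225 ≈ 17105.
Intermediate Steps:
o(l) = 5*l (o(l) = (0 + l)*5 = l*5 = 5*l)
(((31/13 - 15/25) + o(3)) + 114)**2 = (((31/13 - 15/25) + 5*3) + 114)**2 = (((31*(1/13) - 15*1/25) + 15) + 114)**2 = (((31/13 - 3/5) + 15) + 114)**2 = ((116/65 + 15) + 114)**2 = (1091/65 + 114)**2 = (8501/65)**2 = 72267001/4225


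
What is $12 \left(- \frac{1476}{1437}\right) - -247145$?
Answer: $\frac{118376551}{479} \approx 2.4713 \cdot 10^{5}$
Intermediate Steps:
$12 \left(- \frac{1476}{1437}\right) - -247145 = 12 \left(\left(-1476\right) \frac{1}{1437}\right) + 247145 = 12 \left(- \frac{492}{479}\right) + 247145 = - \frac{5904}{479} + 247145 = \frac{118376551}{479}$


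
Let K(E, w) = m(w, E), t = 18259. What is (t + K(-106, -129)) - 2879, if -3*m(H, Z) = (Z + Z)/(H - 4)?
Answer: 6136408/399 ≈ 15379.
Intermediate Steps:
m(H, Z) = -2*Z/(3*(-4 + H)) (m(H, Z) = -(Z + Z)/(3*(H - 4)) = -2*Z/(3*(-4 + H)))
K(E, w) = -2*E/(-12 + 3*w)
(t + K(-106, -129)) - 2879 = (18259 - 2*(-106)/(-12 + 3*(-129))) - 2879 = (18259 - 2*(-106)/(-12 - 387)) - 2879 = (18259 - 2*(-106)/(-399)) - 2879 = (18259 - 2*(-106)*(-1/399)) - 2879 = (18259 - 212/399) - 2879 = 7285129/399 - 2879 = 6136408/399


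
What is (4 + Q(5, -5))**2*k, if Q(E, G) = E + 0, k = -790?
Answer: -63990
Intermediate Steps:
Q(E, G) = E
(4 + Q(5, -5))**2*k = (4 + 5)**2*(-790) = 9**2*(-790) = 81*(-790) = -63990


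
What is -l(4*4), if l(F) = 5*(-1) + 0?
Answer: 5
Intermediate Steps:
l(F) = -5 (l(F) = -5 + 0 = -5)
-l(4*4) = -1*(-5) = 5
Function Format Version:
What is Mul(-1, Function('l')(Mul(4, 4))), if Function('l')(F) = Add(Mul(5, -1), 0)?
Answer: 5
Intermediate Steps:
Function('l')(F) = -5 (Function('l')(F) = Add(-5, 0) = -5)
Mul(-1, Function('l')(Mul(4, 4))) = Mul(-1, -5) = 5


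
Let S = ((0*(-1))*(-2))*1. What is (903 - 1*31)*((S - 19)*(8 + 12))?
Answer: -331360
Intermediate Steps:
S = 0 (S = (0*(-2))*1 = 0*1 = 0)
(903 - 1*31)*((S - 19)*(8 + 12)) = (903 - 1*31)*((0 - 19)*(8 + 12)) = (903 - 31)*(-19*20) = 872*(-380) = -331360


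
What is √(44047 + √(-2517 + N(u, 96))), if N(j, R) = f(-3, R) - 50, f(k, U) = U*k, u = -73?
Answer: √(44047 + I*√2855) ≈ 209.87 + 0.127*I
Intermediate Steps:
N(j, R) = -50 - 3*R (N(j, R) = R*(-3) - 50 = -3*R - 50 = -50 - 3*R)
√(44047 + √(-2517 + N(u, 96))) = √(44047 + √(-2517 + (-50 - 3*96))) = √(44047 + √(-2517 + (-50 - 288))) = √(44047 + √(-2517 - 338)) = √(44047 + √(-2855)) = √(44047 + I*√2855)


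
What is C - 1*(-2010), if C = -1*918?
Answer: 1092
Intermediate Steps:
C = -918
C - 1*(-2010) = -918 - 1*(-2010) = -918 + 2010 = 1092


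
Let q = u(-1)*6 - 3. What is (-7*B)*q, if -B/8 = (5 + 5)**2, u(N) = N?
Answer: -50400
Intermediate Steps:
q = -9 (q = -1*6 - 3 = -6 - 3 = -9)
B = -800 (B = -8*(5 + 5)**2 = -8*10**2 = -8*100 = -800)
(-7*B)*q = -7*(-800)*(-9) = 5600*(-9) = -50400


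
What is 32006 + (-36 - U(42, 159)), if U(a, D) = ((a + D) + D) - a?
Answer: 31652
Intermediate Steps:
U(a, D) = 2*D (U(a, D) = ((D + a) + D) - a = (a + 2*D) - a = 2*D)
32006 + (-36 - U(42, 159)) = 32006 + (-36 - 2*159) = 32006 + (-36 - 1*318) = 32006 + (-36 - 318) = 32006 - 354 = 31652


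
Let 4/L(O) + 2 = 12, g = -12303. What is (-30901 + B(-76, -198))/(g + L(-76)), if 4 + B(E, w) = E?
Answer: 345/137 ≈ 2.5182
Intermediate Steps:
L(O) = 2/5 (L(O) = 4/(-2 + 12) = 4/10 = 4*(1/10) = 2/5)
B(E, w) = -4 + E
(-30901 + B(-76, -198))/(g + L(-76)) = (-30901 + (-4 - 76))/(-12303 + 2/5) = (-30901 - 80)/(-61513/5) = -30981*(-5/61513) = 345/137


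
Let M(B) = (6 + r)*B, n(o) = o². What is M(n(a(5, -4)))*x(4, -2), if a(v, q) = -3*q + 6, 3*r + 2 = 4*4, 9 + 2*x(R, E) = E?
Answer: -19008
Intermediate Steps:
x(R, E) = -9/2 + E/2
r = 14/3 (r = -⅔ + (4*4)/3 = -⅔ + (⅓)*16 = -⅔ + 16/3 = 14/3 ≈ 4.6667)
a(v, q) = 6 - 3*q
M(B) = 32*B/3 (M(B) = (6 + 14/3)*B = 32*B/3)
M(n(a(5, -4)))*x(4, -2) = (32*(6 - 3*(-4))²/3)*(-9/2 + (½)*(-2)) = (32*(6 + 12)²/3)*(-9/2 - 1) = ((32/3)*18²)*(-11/2) = ((32/3)*324)*(-11/2) = 3456*(-11/2) = -19008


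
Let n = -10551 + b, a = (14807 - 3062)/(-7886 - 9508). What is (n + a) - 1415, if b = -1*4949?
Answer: -98077085/5798 ≈ -16916.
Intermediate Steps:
b = -4949
a = -3915/5798 (a = 11745/(-17394) = 11745*(-1/17394) = -3915/5798 ≈ -0.67523)
n = -15500 (n = -10551 - 4949 = -15500)
(n + a) - 1415 = (-15500 - 3915/5798) - 1415 = -89872915/5798 - 1415 = -98077085/5798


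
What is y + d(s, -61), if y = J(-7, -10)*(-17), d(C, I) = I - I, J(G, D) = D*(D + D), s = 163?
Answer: -3400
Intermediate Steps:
J(G, D) = 2*D**2 (J(G, D) = D*(2*D) = 2*D**2)
d(C, I) = 0
y = -3400 (y = (2*(-10)**2)*(-17) = (2*100)*(-17) = 200*(-17) = -3400)
y + d(s, -61) = -3400 + 0 = -3400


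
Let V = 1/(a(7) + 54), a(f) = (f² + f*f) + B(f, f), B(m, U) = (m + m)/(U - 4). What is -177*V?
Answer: -531/470 ≈ -1.1298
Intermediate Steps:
B(m, U) = 2*m/(-4 + U) (B(m, U) = (2*m)/(-4 + U) = 2*m/(-4 + U))
a(f) = 2*f² + 2*f/(-4 + f) (a(f) = (f² + f*f) + 2*f/(-4 + f) = (f² + f²) + 2*f/(-4 + f) = 2*f² + 2*f/(-4 + f))
V = 3/470 (V = 1/(2*7*(1 + 7*(-4 + 7))/(-4 + 7) + 54) = 1/(2*7*(1 + 7*3)/3 + 54) = 1/(2*7*(⅓)*(1 + 21) + 54) = 1/(2*7*(⅓)*22 + 54) = 1/(308/3 + 54) = 1/(470/3) = 3/470 ≈ 0.0063830)
-177*V = -177*3/470 = -531/470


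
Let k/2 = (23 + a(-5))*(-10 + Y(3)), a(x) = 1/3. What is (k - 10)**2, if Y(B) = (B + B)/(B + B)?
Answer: 184900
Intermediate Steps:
Y(B) = 1 (Y(B) = (2*B)/((2*B)) = (2*B)*(1/(2*B)) = 1)
a(x) = 1/3
k = -420 (k = 2*((23 + 1/3)*(-10 + 1)) = 2*((70/3)*(-9)) = 2*(-210) = -420)
(k - 10)**2 = (-420 - 10)**2 = (-430)**2 = 184900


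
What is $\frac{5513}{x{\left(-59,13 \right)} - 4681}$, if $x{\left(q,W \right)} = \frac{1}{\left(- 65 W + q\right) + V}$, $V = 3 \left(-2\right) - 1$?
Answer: $- \frac{5022343}{4264392} \approx -1.1777$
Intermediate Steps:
$V = -7$ ($V = -6 + \left(-4 + 3\right) = -6 - 1 = -7$)
$x{\left(q,W \right)} = \frac{1}{-7 + q - 65 W}$ ($x{\left(q,W \right)} = \frac{1}{\left(- 65 W + q\right) - 7} = \frac{1}{\left(q - 65 W\right) - 7} = \frac{1}{-7 + q - 65 W}$)
$\frac{5513}{x{\left(-59,13 \right)} - 4681} = \frac{5513}{\frac{1}{-7 - 59 - 845} - 4681} = \frac{5513}{\frac{1}{-911} - 4681} = \frac{5513}{- \frac{1}{911} - 4681} = \frac{5513}{- \frac{4264392}{911}} = 5513 \left(- \frac{911}{4264392}\right) = - \frac{5022343}{4264392}$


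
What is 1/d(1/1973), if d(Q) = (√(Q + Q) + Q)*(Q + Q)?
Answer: -3892729/7890 + 3892729*√3946/7890 ≈ 30499.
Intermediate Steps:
d(Q) = 2*Q*(Q + √2*√Q) (d(Q) = (√(2*Q) + Q)*(2*Q) = (√2*√Q + Q)*(2*Q) = (Q + √2*√Q)*(2*Q) = 2*Q*(Q + √2*√Q))
1/d(1/1973) = 1/(2*(1/1973)² + 2*√2*(1/1973)^(3/2)) = 1/(2*(1/3892729) + 2*√2*(√1973/3892729)) = 1/(2/3892729 + 2*√3946/3892729)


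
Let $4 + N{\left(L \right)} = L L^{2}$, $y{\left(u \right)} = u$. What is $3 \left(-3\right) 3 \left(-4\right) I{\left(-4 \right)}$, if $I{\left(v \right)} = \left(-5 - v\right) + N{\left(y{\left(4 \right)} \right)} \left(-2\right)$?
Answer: $-13068$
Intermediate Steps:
$N{\left(L \right)} = -4 + L^{3}$ ($N{\left(L \right)} = -4 + L L^{2} = -4 + L^{3}$)
$I{\left(v \right)} = -125 - v$ ($I{\left(v \right)} = \left(-5 - v\right) + \left(-4 + 4^{3}\right) \left(-2\right) = \left(-5 - v\right) + \left(-4 + 64\right) \left(-2\right) = \left(-5 - v\right) + 60 \left(-2\right) = \left(-5 - v\right) - 120 = -125 - v$)
$3 \left(-3\right) 3 \left(-4\right) I{\left(-4 \right)} = 3 \left(-3\right) 3 \left(-4\right) \left(-125 - -4\right) = \left(-9\right) 3 \left(-4\right) \left(-125 + 4\right) = \left(-27\right) \left(-4\right) \left(-121\right) = 108 \left(-121\right) = -13068$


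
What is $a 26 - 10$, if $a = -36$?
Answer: $-946$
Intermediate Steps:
$a 26 - 10 = \left(-36\right) 26 - 10 = -936 - 10 = -946$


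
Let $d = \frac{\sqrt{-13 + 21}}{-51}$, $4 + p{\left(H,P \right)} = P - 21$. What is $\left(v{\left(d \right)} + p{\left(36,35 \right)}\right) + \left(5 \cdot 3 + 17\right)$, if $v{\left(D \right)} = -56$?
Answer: $-14$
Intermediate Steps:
$p{\left(H,P \right)} = -25 + P$ ($p{\left(H,P \right)} = -4 + \left(P - 21\right) = -4 + \left(-21 + P\right) = -25 + P$)
$d = - \frac{2 \sqrt{2}}{51}$ ($d = \sqrt{8} \left(- \frac{1}{51}\right) = 2 \sqrt{2} \left(- \frac{1}{51}\right) = - \frac{2 \sqrt{2}}{51} \approx -0.055459$)
$\left(v{\left(d \right)} + p{\left(36,35 \right)}\right) + \left(5 \cdot 3 + 17\right) = \left(-56 + \left(-25 + 35\right)\right) + \left(5 \cdot 3 + 17\right) = \left(-56 + 10\right) + \left(15 + 17\right) = -46 + 32 = -14$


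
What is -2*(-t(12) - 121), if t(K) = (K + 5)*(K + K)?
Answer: 1058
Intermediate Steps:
t(K) = 2*K*(5 + K) (t(K) = (5 + K)*(2*K) = 2*K*(5 + K))
-2*(-t(12) - 121) = -2*(-2*12*(5 + 12) - 121) = -2*(-2*12*17 - 121) = -2*(-1*408 - 121) = -2*(-408 - 121) = -2*(-529) = 1058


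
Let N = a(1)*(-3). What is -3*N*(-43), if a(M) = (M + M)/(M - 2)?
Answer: 774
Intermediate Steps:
a(M) = 2*M/(-2 + M) (a(M) = (2*M)/(-2 + M) = 2*M/(-2 + M))
N = 6 (N = (2*1/(-2 + 1))*(-3) = (2*1/(-1))*(-3) = (2*1*(-1))*(-3) = -2*(-3) = 6)
-3*N*(-43) = -3*6*(-43) = -18*(-43) = 774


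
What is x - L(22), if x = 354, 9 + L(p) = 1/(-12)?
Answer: 4357/12 ≈ 363.08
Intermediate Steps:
L(p) = -109/12 (L(p) = -9 + 1/(-12) = -9 - 1/12 = -109/12)
x - L(22) = 354 - 1*(-109/12) = 354 + 109/12 = 4357/12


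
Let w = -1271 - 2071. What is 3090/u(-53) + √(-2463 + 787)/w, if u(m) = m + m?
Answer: -1545/53 - I*√419/1671 ≈ -29.151 - 0.01225*I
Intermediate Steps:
w = -3342
u(m) = 2*m
3090/u(-53) + √(-2463 + 787)/w = 3090/((2*(-53))) + √(-2463 + 787)/(-3342) = 3090/(-106) + √(-1676)*(-1/3342) = 3090*(-1/106) + (2*I*√419)*(-1/3342) = -1545/53 - I*√419/1671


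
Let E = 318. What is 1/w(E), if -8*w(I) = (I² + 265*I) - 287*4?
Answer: -4/92123 ≈ -4.3420e-5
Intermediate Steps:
w(I) = 287/2 - 265*I/8 - I²/8 (w(I) = -((I² + 265*I) - 287*4)/8 = -((I² + 265*I) - 1148)/8 = -(-1148 + I² + 265*I)/8 = 287/2 - 265*I/8 - I²/8)
1/w(E) = 1/(287/2 - 265/8*318 - ⅛*318²) = 1/(287/2 - 42135/4 - ⅛*101124) = 1/(287/2 - 42135/4 - 25281/2) = 1/(-92123/4) = -4/92123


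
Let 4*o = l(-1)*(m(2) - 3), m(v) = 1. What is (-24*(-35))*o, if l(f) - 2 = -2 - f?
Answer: -420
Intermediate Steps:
l(f) = -f (l(f) = 2 + (-2 - f) = -f)
o = -½ (o = ((-1*(-1))*(1 - 3))/4 = (1*(-2))/4 = (¼)*(-2) = -½ ≈ -0.50000)
(-24*(-35))*o = -24*(-35)*(-½) = 840*(-½) = -420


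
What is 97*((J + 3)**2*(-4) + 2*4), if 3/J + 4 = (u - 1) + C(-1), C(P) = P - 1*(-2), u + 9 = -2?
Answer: -56648/25 ≈ -2265.9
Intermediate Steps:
u = -11 (u = -9 - 2 = -11)
C(P) = 2 + P (C(P) = P + 2 = 2 + P)
J = -1/5 (J = 3/(-4 + ((-11 - 1) + (2 - 1))) = 3/(-4 + (-12 + 1)) = 3/(-4 - 11) = 3/(-15) = 3*(-1/15) = -1/5 ≈ -0.20000)
97*((J + 3)**2*(-4) + 2*4) = 97*((-1/5 + 3)**2*(-4) + 2*4) = 97*((14/5)**2*(-4) + 8) = 97*((196/25)*(-4) + 8) = 97*(-784/25 + 8) = 97*(-584/25) = -56648/25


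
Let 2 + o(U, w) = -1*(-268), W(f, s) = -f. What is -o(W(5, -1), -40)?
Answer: -266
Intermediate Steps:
o(U, w) = 266 (o(U, w) = -2 - 1*(-268) = -2 + 268 = 266)
-o(W(5, -1), -40) = -1*266 = -266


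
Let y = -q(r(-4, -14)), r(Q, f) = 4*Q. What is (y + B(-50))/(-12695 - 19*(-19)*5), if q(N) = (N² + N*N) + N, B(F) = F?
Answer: 91/1815 ≈ 0.050138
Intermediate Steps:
q(N) = N + 2*N² (q(N) = (N² + N²) + N = 2*N² + N = N + 2*N²)
y = -496 (y = -4*(-4)*(1 + 2*(4*(-4))) = -(-16)*(1 + 2*(-16)) = -(-16)*(1 - 32) = -(-16)*(-31) = -1*496 = -496)
(y + B(-50))/(-12695 - 19*(-19)*5) = (-496 - 50)/(-12695 - 19*(-19)*5) = -546/(-12695 + 361*5) = -546/(-12695 + 1805) = -546/(-10890) = -546*(-1/10890) = 91/1815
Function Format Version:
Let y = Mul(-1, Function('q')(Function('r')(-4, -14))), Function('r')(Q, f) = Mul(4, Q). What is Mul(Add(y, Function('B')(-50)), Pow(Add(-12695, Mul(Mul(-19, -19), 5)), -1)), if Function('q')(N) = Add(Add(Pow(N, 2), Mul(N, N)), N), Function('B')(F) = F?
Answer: Rational(91, 1815) ≈ 0.050138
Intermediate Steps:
Function('q')(N) = Add(N, Mul(2, Pow(N, 2))) (Function('q')(N) = Add(Add(Pow(N, 2), Pow(N, 2)), N) = Add(Mul(2, Pow(N, 2)), N) = Add(N, Mul(2, Pow(N, 2))))
y = -496 (y = Mul(-1, Mul(Mul(4, -4), Add(1, Mul(2, Mul(4, -4))))) = Mul(-1, Mul(-16, Add(1, Mul(2, -16)))) = Mul(-1, Mul(-16, Add(1, -32))) = Mul(-1, Mul(-16, -31)) = Mul(-1, 496) = -496)
Mul(Add(y, Function('B')(-50)), Pow(Add(-12695, Mul(Mul(-19, -19), 5)), -1)) = Mul(Add(-496, -50), Pow(Add(-12695, Mul(Mul(-19, -19), 5)), -1)) = Mul(-546, Pow(Add(-12695, Mul(361, 5)), -1)) = Mul(-546, Pow(Add(-12695, 1805), -1)) = Mul(-546, Pow(-10890, -1)) = Mul(-546, Rational(-1, 10890)) = Rational(91, 1815)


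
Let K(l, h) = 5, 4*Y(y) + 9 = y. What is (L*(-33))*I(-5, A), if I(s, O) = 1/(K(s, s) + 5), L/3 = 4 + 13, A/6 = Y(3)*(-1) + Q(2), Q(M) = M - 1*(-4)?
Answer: -1683/10 ≈ -168.30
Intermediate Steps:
Y(y) = -9/4 + y/4
Q(M) = 4 + M (Q(M) = M + 4 = 4 + M)
A = 45 (A = 6*((-9/4 + (¼)*3)*(-1) + (4 + 2)) = 6*((-9/4 + ¾)*(-1) + 6) = 6*(-3/2*(-1) + 6) = 6*(3/2 + 6) = 6*(15/2) = 45)
L = 51 (L = 3*(4 + 13) = 3*17 = 51)
I(s, O) = ⅒ (I(s, O) = 1/(5 + 5) = 1/10 = ⅒)
(L*(-33))*I(-5, A) = (51*(-33))*(⅒) = -1683*⅒ = -1683/10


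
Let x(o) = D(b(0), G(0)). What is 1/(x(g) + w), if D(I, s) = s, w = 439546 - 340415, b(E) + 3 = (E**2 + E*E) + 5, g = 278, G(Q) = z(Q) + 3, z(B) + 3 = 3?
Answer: 1/99134 ≈ 1.0087e-5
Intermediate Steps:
z(B) = 0 (z(B) = -3 + 3 = 0)
G(Q) = 3 (G(Q) = 0 + 3 = 3)
b(E) = 2 + 2*E**2 (b(E) = -3 + ((E**2 + E*E) + 5) = -3 + ((E**2 + E**2) + 5) = -3 + (2*E**2 + 5) = -3 + (5 + 2*E**2) = 2 + 2*E**2)
w = 99131
x(o) = 3
1/(x(g) + w) = 1/(3 + 99131) = 1/99134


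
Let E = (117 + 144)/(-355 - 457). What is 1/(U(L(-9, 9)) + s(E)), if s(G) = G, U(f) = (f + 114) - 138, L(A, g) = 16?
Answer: -28/233 ≈ -0.12017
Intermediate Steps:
U(f) = -24 + f (U(f) = (114 + f) - 138 = -24 + f)
E = -9/28 (E = 261/(-812) = 261*(-1/812) = -9/28 ≈ -0.32143)
1/(U(L(-9, 9)) + s(E)) = 1/((-24 + 16) - 9/28) = 1/(-8 - 9/28) = 1/(-233/28) = -28/233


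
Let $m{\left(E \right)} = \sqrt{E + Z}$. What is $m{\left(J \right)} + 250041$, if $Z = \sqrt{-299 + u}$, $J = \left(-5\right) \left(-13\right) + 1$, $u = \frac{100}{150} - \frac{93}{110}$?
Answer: $250041 + \frac{\sqrt{7187400 + 330 i \sqrt{32580570}}}{330} \approx 2.5005 \cdot 10^{5} + 1.0557 i$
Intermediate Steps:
$u = - \frac{59}{330}$ ($u = 100 \cdot \frac{1}{150} - \frac{93}{110} = \frac{2}{3} - \frac{93}{110} = - \frac{59}{330} \approx -0.17879$)
$J = 66$ ($J = 65 + 1 = 66$)
$Z = \frac{i \sqrt{32580570}}{330}$ ($Z = \sqrt{-299 - \frac{59}{330}} = \sqrt{- \frac{98729}{330}} = \frac{i \sqrt{32580570}}{330} \approx 17.297 i$)
$m{\left(E \right)} = \sqrt{E + \frac{i \sqrt{32580570}}{330}}$
$m{\left(J \right)} + 250041 = \frac{\sqrt{108900 \cdot 66 + 330 i \sqrt{32580570}}}{330} + 250041 = \frac{\sqrt{7187400 + 330 i \sqrt{32580570}}}{330} + 250041 = 250041 + \frac{\sqrt{7187400 + 330 i \sqrt{32580570}}}{330}$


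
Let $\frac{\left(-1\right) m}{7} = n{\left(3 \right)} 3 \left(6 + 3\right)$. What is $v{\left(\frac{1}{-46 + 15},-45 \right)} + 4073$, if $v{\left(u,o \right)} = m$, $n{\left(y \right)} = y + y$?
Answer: $2939$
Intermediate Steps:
$n{\left(y \right)} = 2 y$
$m = -1134$ ($m = - 7 \cdot 2 \cdot 3 \cdot 3 \left(6 + 3\right) = - 7 \cdot 6 \cdot 3 \cdot 9 = - 7 \cdot 18 \cdot 9 = \left(-7\right) 162 = -1134$)
$v{\left(u,o \right)} = -1134$
$v{\left(\frac{1}{-46 + 15},-45 \right)} + 4073 = -1134 + 4073 = 2939$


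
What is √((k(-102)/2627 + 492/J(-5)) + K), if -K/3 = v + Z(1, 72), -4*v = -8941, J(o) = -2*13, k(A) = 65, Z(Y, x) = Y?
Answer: I*√31385577456623/68302 ≈ 82.022*I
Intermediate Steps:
J(o) = -26
v = 8941/4 (v = -¼*(-8941) = 8941/4 ≈ 2235.3)
K = -26835/4 (K = -3*(8941/4 + 1) = -3*8945/4 = -26835/4 ≈ -6708.8)
√((k(-102)/2627 + 492/J(-5)) + K) = √((65/2627 + 492/(-26)) - 26835/4) = √((65*(1/2627) + 492*(-1/26)) - 26835/4) = √((65/2627 - 246/13) - 26835/4) = √(-645397/34151 - 26835/4) = √(-919023673/136604) = I*√31385577456623/68302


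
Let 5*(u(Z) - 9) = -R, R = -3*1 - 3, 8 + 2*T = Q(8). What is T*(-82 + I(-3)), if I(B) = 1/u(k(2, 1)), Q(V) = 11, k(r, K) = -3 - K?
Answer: -4177/34 ≈ -122.85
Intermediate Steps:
T = 3/2 (T = -4 + (½)*11 = -4 + 11/2 = 3/2 ≈ 1.5000)
R = -6 (R = -3 - 3 = -6)
u(Z) = 51/5 (u(Z) = 9 + (-1*(-6))/5 = 9 + (⅕)*6 = 9 + 6/5 = 51/5)
I(B) = 5/51 (I(B) = 1/(51/5) = 5/51)
T*(-82 + I(-3)) = 3*(-82 + 5/51)/2 = (3/2)*(-4177/51) = -4177/34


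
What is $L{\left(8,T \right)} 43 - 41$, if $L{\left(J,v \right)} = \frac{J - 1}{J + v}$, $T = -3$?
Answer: $\frac{96}{5} \approx 19.2$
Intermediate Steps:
$L{\left(J,v \right)} = \frac{-1 + J}{J + v}$
$L{\left(8,T \right)} 43 - 41 = \frac{-1 + 8}{8 - 3} \cdot 43 - 41 = \frac{1}{5} \cdot 7 \cdot 43 - 41 = \frac{7}{5} \cdot 43 - 41 = \frac{301}{5} - 41 = \frac{96}{5}$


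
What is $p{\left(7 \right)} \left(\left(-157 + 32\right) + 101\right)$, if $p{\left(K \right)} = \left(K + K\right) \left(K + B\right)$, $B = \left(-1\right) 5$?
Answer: $-672$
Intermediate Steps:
$B = -5$
$p{\left(K \right)} = 2 K \left(-5 + K\right)$ ($p{\left(K \right)} = \left(K + K\right) \left(K - 5\right) = 2 K \left(-5 + K\right)$)
$p{\left(7 \right)} \left(\left(-157 + 32\right) + 101\right) = 2 \cdot 7 \left(-5 + 7\right) \left(\left(-157 + 32\right) + 101\right) = 2 \cdot 7 \cdot 2 \left(-125 + 101\right) = 28 \left(-24\right) = -672$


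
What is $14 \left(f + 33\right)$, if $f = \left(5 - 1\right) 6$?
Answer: $798$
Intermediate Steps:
$f = 24$ ($f = 4 \cdot 6 = 24$)
$14 \left(f + 33\right) = 14 \left(24 + 33\right) = 14 \cdot 57 = 798$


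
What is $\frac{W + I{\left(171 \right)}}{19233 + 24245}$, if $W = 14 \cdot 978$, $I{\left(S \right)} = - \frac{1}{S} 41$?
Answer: $\frac{2341291}{7434738} \approx 0.31491$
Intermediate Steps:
$I{\left(S \right)} = - \frac{41}{S}$
$W = 13692$
$\frac{W + I{\left(171 \right)}}{19233 + 24245} = \frac{13692 - \frac{41}{171}}{19233 + 24245} = \frac{13692 - \frac{41}{171}}{43478} = \left(13692 - \frac{41}{171}\right) \frac{1}{43478} = \frac{2341291}{171} \cdot \frac{1}{43478} = \frac{2341291}{7434738}$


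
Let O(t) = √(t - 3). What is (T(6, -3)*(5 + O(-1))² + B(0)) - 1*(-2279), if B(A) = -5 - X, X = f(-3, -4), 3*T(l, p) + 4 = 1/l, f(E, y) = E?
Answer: 13501/6 - 230*I/9 ≈ 2250.2 - 25.556*I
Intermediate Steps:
T(l, p) = -4/3 + 1/(3*l) (T(l, p) = -4/3 + (1/l)/3 = -4/3 + 1/(3*l))
X = -3
B(A) = -2 (B(A) = -5 - 1*(-3) = -5 + 3 = -2)
O(t) = √(-3 + t)
(T(6, -3)*(5 + O(-1))² + B(0)) - 1*(-2279) = (((⅓)*(1 - 4*6)/6)*(5 + √(-3 - 1))² - 2) - 1*(-2279) = (((⅓)*(⅙)*(1 - 24))*(5 + √(-4))² - 2) + 2279 = (((⅓)*(⅙)*(-23))*(5 + 2*I)² - 2) + 2279 = (-23*(5 + 2*I)²/18 - 2) + 2279 = (-2 - 23*(5 + 2*I)²/18) + 2279 = 2277 - 23*(5 + 2*I)²/18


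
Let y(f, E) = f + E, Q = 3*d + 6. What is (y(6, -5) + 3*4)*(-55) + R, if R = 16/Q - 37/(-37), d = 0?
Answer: -2134/3 ≈ -711.33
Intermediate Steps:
Q = 6 (Q = 3*0 + 6 = 0 + 6 = 6)
R = 11/3 (R = 16/6 - 37/(-37) = 16*(1/6) - 37*(-1/37) = 8/3 + 1 = 11/3 ≈ 3.6667)
y(f, E) = E + f
(y(6, -5) + 3*4)*(-55) + R = ((-5 + 6) + 3*4)*(-55) + 11/3 = (1 + 12)*(-55) + 11/3 = 13*(-55) + 11/3 = -715 + 11/3 = -2134/3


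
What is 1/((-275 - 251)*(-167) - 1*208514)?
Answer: -1/120672 ≈ -8.2869e-6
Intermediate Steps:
1/((-275 - 251)*(-167) - 1*208514) = 1/(-526*(-167) - 208514) = 1/(87842 - 208514) = 1/(-120672) = -1/120672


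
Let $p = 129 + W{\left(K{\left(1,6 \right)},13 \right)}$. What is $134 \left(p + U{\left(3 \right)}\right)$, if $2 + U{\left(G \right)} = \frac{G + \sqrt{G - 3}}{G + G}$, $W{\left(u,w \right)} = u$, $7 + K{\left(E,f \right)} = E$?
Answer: $16281$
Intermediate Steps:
$K{\left(E,f \right)} = -7 + E$
$U{\left(G \right)} = -2 + \frac{G + \sqrt{-3 + G}}{2 G}$ ($U{\left(G \right)} = -2 + \frac{G + \sqrt{G - 3}}{G + G} = -2 + \frac{G + \sqrt{-3 + G}}{2 G}$)
$p = 123$ ($p = 129 + \left(-7 + 1\right) = 129 - 6 = 123$)
$134 \left(p + U{\left(3 \right)}\right) = 134 \left(123 + \frac{\sqrt{-3 + 3} - 9}{2 \cdot 3}\right) = 134 \left(123 + \frac{1}{2} \cdot \frac{1}{3} \left(\sqrt{0} - 9\right)\right) = 134 \left(123 + \frac{1}{2} \cdot \frac{1}{3} \left(0 - 9\right)\right) = 134 \left(123 + \frac{1}{2} \cdot \frac{1}{3} \left(-9\right)\right) = 134 \left(123 - \frac{3}{2}\right) = 134 \cdot \frac{243}{2} = 16281$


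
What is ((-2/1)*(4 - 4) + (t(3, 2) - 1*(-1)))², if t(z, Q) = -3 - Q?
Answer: 16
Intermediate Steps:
((-2/1)*(4 - 4) + (t(3, 2) - 1*(-1)))² = ((-2/1)*(4 - 4) + ((-3 - 1*2) - 1*(-1)))² = (-2*1*0 + ((-3 - 2) + 1))² = (-2*0 + (-5 + 1))² = (0 - 4)² = (-4)² = 16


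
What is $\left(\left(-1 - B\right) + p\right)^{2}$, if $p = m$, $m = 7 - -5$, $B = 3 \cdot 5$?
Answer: $16$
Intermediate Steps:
$B = 15$
$m = 12$ ($m = 7 + 5 = 12$)
$p = 12$
$\left(\left(-1 - B\right) + p\right)^{2} = \left(\left(-1 - 15\right) + 12\right)^{2} = \left(-16 + 12\right)^{2} = \left(-4\right)^{2} = 16$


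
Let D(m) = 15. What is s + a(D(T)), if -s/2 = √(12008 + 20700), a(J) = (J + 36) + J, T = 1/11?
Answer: 66 - 4*√8177 ≈ -295.71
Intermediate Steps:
T = 1/11 ≈ 0.090909
a(J) = 36 + 2*J (a(J) = (36 + J) + J = 36 + 2*J)
s = -4*√8177 (s = -2*√(12008 + 20700) = -4*√8177 ≈ -361.71)
s + a(D(T)) = -4*√8177 + (36 + 2*15) = -4*√8177 + (36 + 30) = -4*√8177 + 66 = 66 - 4*√8177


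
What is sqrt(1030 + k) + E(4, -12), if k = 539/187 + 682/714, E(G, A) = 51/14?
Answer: 51/14 + 2*sqrt(32940390)/357 ≈ 35.796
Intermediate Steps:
E(G, A) = 51/14 (E(G, A) = 51*(1/14) = 51/14)
k = 1370/357 (k = 539*(1/187) + 682*(1/714) = 49/17 + 341/357 = 1370/357 ≈ 3.8375)
sqrt(1030 + k) + E(4, -12) = sqrt(1030 + 1370/357) + 51/14 = sqrt(369080/357) + 51/14 = 2*sqrt(32940390)/357 + 51/14 = 51/14 + 2*sqrt(32940390)/357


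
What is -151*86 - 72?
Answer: -13058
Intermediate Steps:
-151*86 - 72 = -12986 - 72 = -13058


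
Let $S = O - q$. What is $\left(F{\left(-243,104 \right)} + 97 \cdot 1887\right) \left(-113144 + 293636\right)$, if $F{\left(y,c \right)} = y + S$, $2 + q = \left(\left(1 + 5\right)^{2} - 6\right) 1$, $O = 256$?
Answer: $33034367808$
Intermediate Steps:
$q = 28$ ($q = -2 + \left(\left(1 + 5\right)^{2} - 6\right) 1 = -2 + \left(6^{2} - 6\right) 1 = -2 + \left(36 - 6\right) 1 = -2 + 30 \cdot 1 = -2 + 30 = 28$)
$S = 228$ ($S = 256 - 28 = 228$)
$F{\left(y,c \right)} = 228 + y$ ($F{\left(y,c \right)} = y + 228 = 228 + y$)
$\left(F{\left(-243,104 \right)} + 97 \cdot 1887\right) \left(-113144 + 293636\right) = \left(\left(228 - 243\right) + 97 \cdot 1887\right) \left(-113144 + 293636\right) = \left(-15 + 183039\right) 180492 = 183024 \cdot 180492 = 33034367808$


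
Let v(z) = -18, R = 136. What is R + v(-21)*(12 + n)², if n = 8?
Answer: -7064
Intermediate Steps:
R + v(-21)*(12 + n)² = 136 - 18*(12 + 8)² = 136 - 18*20² = 136 - 18*400 = 136 - 7200 = -7064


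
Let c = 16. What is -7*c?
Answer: -112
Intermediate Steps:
-7*c = -7*16 = -112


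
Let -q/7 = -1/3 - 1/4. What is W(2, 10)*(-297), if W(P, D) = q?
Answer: -4851/4 ≈ -1212.8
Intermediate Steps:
q = 49/12 (q = -7*(-1/3 - 1/4) = -7*(-7/12) = 49/12 ≈ 4.0833)
W(P, D) = 49/12
W(2, 10)*(-297) = (49/12)*(-297) = -4851/4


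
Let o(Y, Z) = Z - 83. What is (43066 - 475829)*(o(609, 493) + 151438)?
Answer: -65714196024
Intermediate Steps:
o(Y, Z) = -83 + Z
(43066 - 475829)*(o(609, 493) + 151438) = (43066 - 475829)*((-83 + 493) + 151438) = -432763*(410 + 151438) = -432763*151848 = -65714196024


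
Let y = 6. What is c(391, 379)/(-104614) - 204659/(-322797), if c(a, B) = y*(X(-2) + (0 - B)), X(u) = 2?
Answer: 11070181720/16884542679 ≈ 0.65564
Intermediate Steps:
c(a, B) = 12 - 6*B (c(a, B) = 6*(2 + (0 - B)) = 6*(2 - B) = 12 - 6*B)
c(391, 379)/(-104614) - 204659/(-322797) = (12 - 6*379)/(-104614) - 204659/(-322797) = (12 - 2274)*(-1/104614) - 204659*(-1/322797) = -2262*(-1/104614) + 204659/322797 = 1131/52307 + 204659/322797 = 11070181720/16884542679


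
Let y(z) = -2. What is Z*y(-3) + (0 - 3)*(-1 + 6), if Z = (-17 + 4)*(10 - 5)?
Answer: 115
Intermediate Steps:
Z = -65 (Z = -13*5 = -65)
Z*y(-3) + (0 - 3)*(-1 + 6) = -65*(-2) + (0 - 3)*(-1 + 6) = 130 - 3*5 = 130 - 15 = 115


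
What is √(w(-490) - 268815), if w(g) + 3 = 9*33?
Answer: I*√268521 ≈ 518.19*I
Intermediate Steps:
w(g) = 294 (w(g) = -3 + 9*33 = -3 + 297 = 294)
√(w(-490) - 268815) = √(294 - 268815) = √(-268521) = I*√268521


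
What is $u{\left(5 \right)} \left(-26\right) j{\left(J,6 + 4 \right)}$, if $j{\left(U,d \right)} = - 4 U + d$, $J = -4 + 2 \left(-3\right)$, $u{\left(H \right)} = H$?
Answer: $-6500$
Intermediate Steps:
$J = -10$ ($J = -4 - 6 = -10$)
$j{\left(U,d \right)} = d - 4 U$
$u{\left(5 \right)} \left(-26\right) j{\left(J,6 + 4 \right)} = 5 \left(-26\right) \left(\left(6 + 4\right) - -40\right) = - 130 \left(10 + 40\right) = \left(-130\right) 50 = -6500$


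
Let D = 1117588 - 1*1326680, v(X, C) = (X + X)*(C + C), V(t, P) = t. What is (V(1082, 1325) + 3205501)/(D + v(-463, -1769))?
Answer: 3206583/3067096 ≈ 1.0455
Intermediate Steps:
v(X, C) = 4*C*X (v(X, C) = (2*X)*(2*C) = 4*C*X)
D = -209092 (D = 1117588 - 1326680 = -209092)
(V(1082, 1325) + 3205501)/(D + v(-463, -1769)) = (1082 + 3205501)/(-209092 + 4*(-1769)*(-463)) = 3206583/(-209092 + 3276188) = 3206583/3067096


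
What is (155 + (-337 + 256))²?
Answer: 5476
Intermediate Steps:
(155 + (-337 + 256))² = (155 - 81)² = 74² = 5476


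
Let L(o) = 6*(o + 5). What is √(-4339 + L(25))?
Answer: I*√4159 ≈ 64.49*I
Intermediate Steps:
L(o) = 30 + 6*o (L(o) = 6*(5 + o) = 30 + 6*o)
√(-4339 + L(25)) = √(-4339 + (30 + 6*25)) = √(-4339 + (30 + 150)) = √(-4339 + 180) = √(-4159) = I*√4159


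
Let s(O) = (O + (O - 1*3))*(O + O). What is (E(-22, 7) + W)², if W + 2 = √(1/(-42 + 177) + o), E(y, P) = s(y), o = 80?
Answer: (92970 + √162015)²/2025 ≈ 4.3054e+6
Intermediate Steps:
s(O) = 2*O*(-3 + 2*O) (s(O) = (O + (O - 3))*(2*O) = (O + (-3 + O))*(2*O) = (-3 + 2*O)*(2*O) = 2*O*(-3 + 2*O))
E(y, P) = 2*y*(-3 + 2*y)
W = -2 + √162015/45 (W = -2 + √(1/(-42 + 177) + 80) = -2 + √(1/135 + 80) = -2 + √(10801/135) = -2 + √162015/45 ≈ 6.9447)
(E(-22, 7) + W)² = (2*(-22)*(-3 + 2*(-22)) + (-2 + √162015/45))² = (2*(-22)*(-3 - 44) + (-2 + √162015/45))² = (2*(-22)*(-47) + (-2 + √162015/45))² = (2068 + (-2 + √162015/45))² = (2066 + √162015/45)²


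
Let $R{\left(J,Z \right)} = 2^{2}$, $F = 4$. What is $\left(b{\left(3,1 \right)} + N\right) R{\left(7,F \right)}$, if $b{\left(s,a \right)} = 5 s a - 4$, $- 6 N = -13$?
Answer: $\frac{158}{3} \approx 52.667$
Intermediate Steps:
$N = \frac{13}{6}$ ($N = \left(- \frac{1}{6}\right) \left(-13\right) = \frac{13}{6} \approx 2.1667$)
$b{\left(s,a \right)} = -4 + 5 a s$ ($b{\left(s,a \right)} = 5 a s - 4 = -4 + 5 a s$)
$R{\left(J,Z \right)} = 4$
$\left(b{\left(3,1 \right)} + N\right) R{\left(7,F \right)} = \left(\left(-4 + 5 \cdot 1 \cdot 3\right) + \frac{13}{6}\right) 4 = \left(\left(-4 + 15\right) + \frac{13}{6}\right) 4 = \left(11 + \frac{13}{6}\right) 4 = \frac{79}{6} \cdot 4 = \frac{158}{3}$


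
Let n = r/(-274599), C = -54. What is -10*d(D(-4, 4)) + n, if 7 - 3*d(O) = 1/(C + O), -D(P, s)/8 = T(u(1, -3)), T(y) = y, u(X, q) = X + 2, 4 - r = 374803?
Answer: -464942/21123 ≈ -22.011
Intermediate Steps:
r = -374799 (r = 4 - 1*374803 = 4 - 374803 = -374799)
u(X, q) = 2 + X
D(P, s) = -24 (D(P, s) = -8*(2 + 1) = -8*3 = -24)
d(O) = 7/3 - 1/(3*(-54 + O))
n = 124933/91533 (n = -374799/(-274599) = -374799*(-1/274599) = 124933/91533 ≈ 1.3649)
-10*d(D(-4, 4)) + n = -10*(-379 + 7*(-24))/(3*(-54 - 24)) + 124933/91533 = -10*(-379 - 168)/(3*(-78)) + 124933/91533 = -10*(-1)*(-547)/(3*78) + 124933/91533 = -10*547/234 + 124933/91533 = -2735/117 + 124933/91533 = -464942/21123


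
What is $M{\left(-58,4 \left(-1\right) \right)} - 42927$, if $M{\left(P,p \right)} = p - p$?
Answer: $-42927$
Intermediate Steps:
$M{\left(P,p \right)} = 0$
$M{\left(-58,4 \left(-1\right) \right)} - 42927 = 0 - 42927 = -42927$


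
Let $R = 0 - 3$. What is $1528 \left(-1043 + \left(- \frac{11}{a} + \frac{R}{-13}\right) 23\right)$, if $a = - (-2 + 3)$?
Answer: $- \frac{15587128}{13} \approx -1.199 \cdot 10^{6}$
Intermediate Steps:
$a = -1$ ($a = \left(-1\right) 1 = -1$)
$R = -3$
$1528 \left(-1043 + \left(- \frac{11}{a} + \frac{R}{-13}\right) 23\right) = 1528 \left(-1043 + \left(- \frac{11}{-1} - \frac{3}{-13}\right) 23\right) = 1528 \left(-1043 + \left(\left(-11\right) \left(-1\right) - - \frac{3}{13}\right) 23\right) = 1528 \left(-1043 + \left(11 + \frac{3}{13}\right) 23\right) = 1528 \left(-1043 + \frac{146}{13} \cdot 23\right) = 1528 \left(-1043 + \frac{3358}{13}\right) = 1528 \left(- \frac{10201}{13}\right) = - \frac{15587128}{13}$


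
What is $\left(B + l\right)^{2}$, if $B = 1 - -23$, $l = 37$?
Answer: $3721$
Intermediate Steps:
$B = 24$ ($B = 1 + 23 = 24$)
$\left(B + l\right)^{2} = \left(24 + 37\right)^{2} = 61^{2} = 3721$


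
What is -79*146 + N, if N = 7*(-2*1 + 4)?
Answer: -11520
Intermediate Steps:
N = 14 (N = 7*(-2 + 4) = 7*2 = 14)
-79*146 + N = -79*146 + 14 = -11534 + 14 = -11520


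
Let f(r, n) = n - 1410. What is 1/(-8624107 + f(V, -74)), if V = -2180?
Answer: -1/8625591 ≈ -1.1593e-7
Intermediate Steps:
f(r, n) = -1410 + n
1/(-8624107 + f(V, -74)) = 1/(-8624107 + (-1410 - 74)) = 1/(-8624107 - 1484) = 1/(-8625591) = -1/8625591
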